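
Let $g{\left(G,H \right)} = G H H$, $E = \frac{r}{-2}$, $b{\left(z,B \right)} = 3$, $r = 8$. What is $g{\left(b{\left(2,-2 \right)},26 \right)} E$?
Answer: $-8112$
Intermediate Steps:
$E = -4$ ($E = \frac{8}{-2} = 8 \left(- \frac{1}{2}\right) = -4$)
$g{\left(G,H \right)} = G H^{2}$
$g{\left(b{\left(2,-2 \right)},26 \right)} E = 3 \cdot 26^{2} \left(-4\right) = 3 \cdot 676 \left(-4\right) = 2028 \left(-4\right) = -8112$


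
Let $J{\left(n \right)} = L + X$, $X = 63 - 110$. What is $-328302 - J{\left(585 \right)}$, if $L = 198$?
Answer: $-328453$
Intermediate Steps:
$X = -47$
$J{\left(n \right)} = 151$ ($J{\left(n \right)} = 198 - 47 = 151$)
$-328302 - J{\left(585 \right)} = -328302 - 151 = -328453$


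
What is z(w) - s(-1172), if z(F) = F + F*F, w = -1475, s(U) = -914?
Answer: 2175064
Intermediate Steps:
z(F) = F + F²
z(w) - s(-1172) = -1475*(1 - 1475) - 1*(-914) = -1475*(-1474) + 914 = 2174150 + 914 = 2175064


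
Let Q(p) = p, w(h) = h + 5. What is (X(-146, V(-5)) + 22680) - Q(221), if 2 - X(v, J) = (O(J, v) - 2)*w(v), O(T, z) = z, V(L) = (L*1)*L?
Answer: 1593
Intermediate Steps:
V(L) = L**2 (V(L) = L*L = L**2)
w(h) = 5 + h
X(v, J) = 2 - (-2 + v)*(5 + v) (X(v, J) = 2 - (v - 2)*(5 + v) = 2 - (-2 + v)*(5 + v))
(X(-146, V(-5)) + 22680) - Q(221) = ((12 - 1*(-146)**2 - 3*(-146)) + 22680) - 1*221 = ((12 - 1*21316 + 438) + 22680) - 221 = ((12 - 21316 + 438) + 22680) - 221 = (-20866 + 22680) - 221 = 1814 - 221 = 1593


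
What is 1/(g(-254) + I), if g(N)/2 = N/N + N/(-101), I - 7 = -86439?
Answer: -101/8728922 ≈ -1.1571e-5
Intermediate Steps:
I = -86432 (I = 7 - 86439 = -86432)
g(N) = 2 - 2*N/101 (g(N) = 2*(N/N + N/(-101)) = 2*(1 + N*(-1/101)) = 2*(1 - N/101) = 2 - 2*N/101)
1/(g(-254) + I) = 1/((2 - 2/101*(-254)) - 86432) = 1/((2 + 508/101) - 86432) = 1/(710/101 - 86432) = 1/(-8728922/101) = -101/8728922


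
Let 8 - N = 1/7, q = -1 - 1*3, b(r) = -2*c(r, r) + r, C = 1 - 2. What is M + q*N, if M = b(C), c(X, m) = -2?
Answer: -199/7 ≈ -28.429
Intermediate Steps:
C = -1
b(r) = 4 + r (b(r) = -2*(-2) + r = 4 + r)
q = -4 (q = -1 - 3 = -4)
N = 55/7 (N = 8 - 1/7 = 55/7 ≈ 7.8571)
M = 3 (M = 4 - 1 = 3)
M + q*N = 3 - 4*55/7 = 3 - 220/7 = -199/7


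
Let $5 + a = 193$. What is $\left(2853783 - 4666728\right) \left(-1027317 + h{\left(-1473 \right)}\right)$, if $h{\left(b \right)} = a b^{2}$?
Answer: $-737654207059575$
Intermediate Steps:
$a = 188$ ($a = -5 + 193 = 188$)
$h{\left(b \right)} = 188 b^{2}$
$\left(2853783 - 4666728\right) \left(-1027317 + h{\left(-1473 \right)}\right) = \left(2853783 - 4666728\right) \left(-1027317 + 188 \left(-1473\right)^{2}\right) = - 1812945 \left(-1027317 + 188 \cdot 2169729\right) = - 1812945 \left(-1027317 + 407909052\right) = \left(-1812945\right) 406881735 = -737654207059575$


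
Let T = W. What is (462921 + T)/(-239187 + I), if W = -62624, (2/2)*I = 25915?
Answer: -400297/213272 ≈ -1.8769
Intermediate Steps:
I = 25915
T = -62624
(462921 + T)/(-239187 + I) = (462921 - 62624)/(-239187 + 25915) = 400297/(-213272) = 400297*(-1/213272) = -400297/213272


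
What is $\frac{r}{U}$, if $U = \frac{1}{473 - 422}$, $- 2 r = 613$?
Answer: $- \frac{31263}{2} \approx -15632.0$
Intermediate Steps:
$r = - \frac{613}{2}$ ($r = \left(- \frac{1}{2}\right) 613 = - \frac{613}{2} \approx -306.5$)
$U = \frac{1}{51}$ ($U = \frac{1}{473 - 422} = \frac{1}{51} \approx 0.019608$)
$\frac{r}{U} = - \frac{613 \frac{1}{\frac{1}{51}}}{2} = \left(- \frac{613}{2}\right) 51 = - \frac{31263}{2}$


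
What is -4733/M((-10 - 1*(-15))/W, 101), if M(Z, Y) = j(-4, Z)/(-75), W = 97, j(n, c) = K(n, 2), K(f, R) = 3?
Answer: 118325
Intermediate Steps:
j(n, c) = 3
M(Z, Y) = -1/25 (M(Z, Y) = 3/(-75) = 3*(-1/75) = -1/25)
-4733/M((-10 - 1*(-15))/W, 101) = -4733/(-1/25) = -4733*(-25) = 118325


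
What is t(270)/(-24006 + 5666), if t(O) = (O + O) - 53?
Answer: -487/18340 ≈ -0.026554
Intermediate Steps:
t(O) = -53 + 2*O (t(O) = 2*O - 53 = -53 + 2*O)
t(270)/(-24006 + 5666) = (-53 + 2*270)/(-24006 + 5666) = (-53 + 540)/(-18340) = 487*(-1/18340) = -487/18340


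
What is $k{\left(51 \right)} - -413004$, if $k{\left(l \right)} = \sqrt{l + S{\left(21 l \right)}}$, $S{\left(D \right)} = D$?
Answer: $413004 + \sqrt{1122} \approx 4.1304 \cdot 10^{5}$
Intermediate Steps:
$k{\left(l \right)} = \sqrt{22} \sqrt{l}$ ($k{\left(l \right)} = \sqrt{l + 21 l} = \sqrt{22 l} = \sqrt{22} \sqrt{l}$)
$k{\left(51 \right)} - -413004 = \sqrt{22} \sqrt{51} - -413004 = \sqrt{1122} + 413004 = 413004 + \sqrt{1122}$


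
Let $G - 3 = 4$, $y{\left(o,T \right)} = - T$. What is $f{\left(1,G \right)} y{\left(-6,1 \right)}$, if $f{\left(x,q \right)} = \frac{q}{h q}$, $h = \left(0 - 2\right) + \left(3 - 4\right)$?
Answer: $\frac{1}{3} \approx 0.33333$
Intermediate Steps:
$G = 7$ ($G = 3 + 4 = 7$)
$h = -3$ ($h = -2 - 1 = -3$)
$f{\left(x,q \right)} = - \frac{1}{3}$ ($f{\left(x,q \right)} = \frac{q}{\left(-3\right) q} = q \left(- \frac{1}{3 q}\right) = - \frac{1}{3}$)
$f{\left(1,G \right)} y{\left(-6,1 \right)} = - \frac{\left(-1\right) 1}{3} = \left(- \frac{1}{3}\right) \left(-1\right) = \frac{1}{3}$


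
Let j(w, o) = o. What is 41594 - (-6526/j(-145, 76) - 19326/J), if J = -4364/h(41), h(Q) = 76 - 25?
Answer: 859300269/20729 ≈ 41454.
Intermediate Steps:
h(Q) = 51
J = -4364/51 ≈ -85.569
41594 - (-6526/j(-145, 76) - 19326/J) = 41594 - (-6526/76 - 19326/(-4364/51)) = 41594 - (-6526*1/76 - 19326*(-51/4364)) = 41594 - (-3263/38 + 492813/2182) = 41594 - 1*2901757/20729 = 41594 - 2901757/20729 = 859300269/20729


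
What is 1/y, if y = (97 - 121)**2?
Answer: 1/576 ≈ 0.0017361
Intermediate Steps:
y = 576 (y = (-24)**2 = 576)
1/y = 1/576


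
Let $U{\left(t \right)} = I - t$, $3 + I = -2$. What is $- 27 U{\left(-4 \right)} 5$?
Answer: $135$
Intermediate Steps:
$I = -5$ ($I = -3 - 2 = -5$)
$U{\left(t \right)} = -5 - t$
$- 27 U{\left(-4 \right)} 5 = - 27 \left(-5 - -4\right) 5 = - 27 \left(-5 + 4\right) 5 = \left(-27\right) \left(-1\right) 5 = 27 \cdot 5 = 135$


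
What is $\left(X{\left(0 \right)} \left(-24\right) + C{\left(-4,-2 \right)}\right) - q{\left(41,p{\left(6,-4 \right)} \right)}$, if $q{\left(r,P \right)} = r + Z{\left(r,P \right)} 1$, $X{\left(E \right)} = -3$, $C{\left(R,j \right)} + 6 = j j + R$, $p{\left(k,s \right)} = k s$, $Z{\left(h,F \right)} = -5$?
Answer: $30$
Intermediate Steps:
$C{\left(R,j \right)} = -6 + R + j^{2}$ ($C{\left(R,j \right)} = -6 + \left(j j + R\right) = -6 + \left(j^{2} + R\right) = -6 + \left(R + j^{2}\right) = -6 + R + j^{2}$)
$q{\left(r,P \right)} = -5 + r$ ($q{\left(r,P \right)} = r - 5 = -5 + r$)
$\left(X{\left(0 \right)} \left(-24\right) + C{\left(-4,-2 \right)}\right) - q{\left(41,p{\left(6,-4 \right)} \right)} = \left(\left(-3\right) \left(-24\right) - \left(10 - 4\right)\right) - \left(-5 + 41\right) = \left(72 - 6\right) - 36 = 66 - 36 = 30$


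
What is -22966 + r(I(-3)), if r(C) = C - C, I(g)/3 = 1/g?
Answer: -22966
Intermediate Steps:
I(g) = 3/g
r(C) = 0
-22966 + r(I(-3)) = -22966 + 0 = -22966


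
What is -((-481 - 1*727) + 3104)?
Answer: -1896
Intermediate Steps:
-((-481 - 1*727) + 3104) = -((-481 - 727) + 3104) = -(-1208 + 3104) = -1*1896 = -1896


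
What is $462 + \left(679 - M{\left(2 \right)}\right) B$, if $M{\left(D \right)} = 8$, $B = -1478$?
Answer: $-991276$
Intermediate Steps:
$462 + \left(679 - M{\left(2 \right)}\right) B = 462 + \left(679 - 8\right) \left(-1478\right) = 462 + 671 \left(-1478\right) = 462 - 991738 = -991276$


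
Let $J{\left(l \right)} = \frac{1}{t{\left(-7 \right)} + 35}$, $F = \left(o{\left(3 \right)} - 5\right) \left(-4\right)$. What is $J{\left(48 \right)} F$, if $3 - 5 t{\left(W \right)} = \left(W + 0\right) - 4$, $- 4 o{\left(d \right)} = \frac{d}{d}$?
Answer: $\frac{5}{9} \approx 0.55556$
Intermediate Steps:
$o{\left(d \right)} = - \frac{1}{4}$ ($o{\left(d \right)} = - \frac{d \frac{1}{d}}{4} = \left(- \frac{1}{4}\right) 1 = - \frac{1}{4}$)
$t{\left(W \right)} = \frac{7}{5} - \frac{W}{5}$ ($t{\left(W \right)} = \frac{3}{5} - \frac{\left(W + 0\right) - 4}{5} = \frac{3}{5} - \frac{W - 4}{5} = \frac{3}{5} - \frac{-4 + W}{5} = \frac{3}{5} - \left(- \frac{4}{5} + \frac{W}{5}\right) = \frac{7}{5} - \frac{W}{5}$)
$F = 21$ ($F = \left(- \frac{1}{4} - 5\right) \left(-4\right) = \left(- \frac{21}{4}\right) \left(-4\right) = 21$)
$J{\left(l \right)} = \frac{5}{189}$ ($J{\left(l \right)} = \frac{1}{\left(\frac{7}{5} - - \frac{7}{5}\right) + 35} = \frac{1}{\left(\frac{7}{5} + \frac{7}{5}\right) + 35} = \frac{1}{\frac{14}{5} + 35} = \frac{1}{\frac{189}{5}} = \frac{5}{189}$)
$J{\left(48 \right)} F = \frac{5}{189} \cdot 21 = \frac{5}{9}$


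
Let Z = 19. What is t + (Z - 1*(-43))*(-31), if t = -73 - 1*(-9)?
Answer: -1986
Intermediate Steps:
t = -64 (t = -73 + 9 = -64)
t + (Z - 1*(-43))*(-31) = -64 + (19 - 1*(-43))*(-31) = -64 + (19 + 43)*(-31) = -64 + 62*(-31) = -64 - 1922 = -1986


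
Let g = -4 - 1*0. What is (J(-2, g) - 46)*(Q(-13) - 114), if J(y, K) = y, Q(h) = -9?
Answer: 5904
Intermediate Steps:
g = -4 (g = -4 + 0 = -4)
(J(-2, g) - 46)*(Q(-13) - 114) = (-2 - 46)*(-9 - 114) = -48*(-123) = 5904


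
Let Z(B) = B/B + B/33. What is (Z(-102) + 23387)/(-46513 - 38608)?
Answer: -257234/936331 ≈ -0.27473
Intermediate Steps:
Z(B) = 1 + B/33 (Z(B) = 1 + B*(1/33) = 1 + B/33)
(Z(-102) + 23387)/(-46513 - 38608) = ((1 + (1/33)*(-102)) + 23387)/(-46513 - 38608) = ((1 - 34/11) + 23387)/(-85121) = (-23/11 + 23387)*(-1/85121) = (257234/11)*(-1/85121) = -257234/936331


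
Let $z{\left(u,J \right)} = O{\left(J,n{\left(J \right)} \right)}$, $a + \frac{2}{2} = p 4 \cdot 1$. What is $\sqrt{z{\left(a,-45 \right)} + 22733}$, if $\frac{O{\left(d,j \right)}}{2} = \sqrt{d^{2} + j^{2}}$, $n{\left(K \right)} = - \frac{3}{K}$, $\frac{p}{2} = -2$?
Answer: $\frac{\sqrt{5114925 + 30 \sqrt{455626}}}{15} \approx 151.07$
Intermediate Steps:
$p = -4$ ($p = 2 \left(-2\right) = -4$)
$a = -17$ ($a = -1 + \left(-4\right) 4 \cdot 1 = -1 - 16 = -17$)
$O{\left(d,j \right)} = 2 \sqrt{d^{2} + j^{2}}$
$z{\left(u,J \right)} = 2 \sqrt{J^{2} + \frac{9}{J^{2}}}$ ($z{\left(u,J \right)} = 2 \sqrt{J^{2} + \left(- \frac{3}{J}\right)^{2}} = 2 \sqrt{J^{2} + \frac{9}{J^{2}}}$)
$\sqrt{z{\left(a,-45 \right)} + 22733} = \sqrt{2 \sqrt{\frac{9 + \left(-45\right)^{4}}{2025}} + 22733} = \sqrt{2 \sqrt{\frac{9 + 4100625}{2025}} + 22733} = \sqrt{2 \sqrt{\frac{1}{2025} \cdot 4100634} + 22733} = \sqrt{2 \sqrt{\frac{455626}{225}} + 22733} = \sqrt{2 \frac{\sqrt{455626}}{15} + 22733} = \sqrt{\frac{2 \sqrt{455626}}{15} + 22733} = \sqrt{22733 + \frac{2 \sqrt{455626}}{15}}$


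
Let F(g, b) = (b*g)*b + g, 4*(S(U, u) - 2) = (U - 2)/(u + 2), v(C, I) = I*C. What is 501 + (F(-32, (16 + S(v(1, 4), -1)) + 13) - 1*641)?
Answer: -31924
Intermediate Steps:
v(C, I) = C*I
S(U, u) = 2 + (-2 + U)/(4*(2 + u)) (S(U, u) = 2 + ((U - 2)/(u + 2))/4 = 2 + ((-2 + U)/(2 + u))/4 = 2 + (-2 + U)/(4*(2 + u)))
F(g, b) = g + g*b**2 (F(g, b) = g*b**2 + g = g + g*b**2)
501 + (F(-32, (16 + S(v(1, 4), -1)) + 13) - 1*641) = 501 + (-32*(1 + ((16 + (14 + 1*4 + 8*(-1))/(4*(2 - 1))) + 13)**2) - 1*641) = 501 + (-32*(1 + ((16 + (1/4)*(14 + 4 - 8)/1) + 13)**2) - 641) = 501 + (-32*(1 + ((16 + (1/4)*1*10) + 13)**2) - 641) = 501 + (-32*(1 + ((16 + 5/2) + 13)**2) - 641) = 501 + (-32*(1 + (37/2 + 13)**2) - 641) = 501 + (-32*(1 + (63/2)**2) - 641) = 501 + (-32*(1 + 3969/4) - 641) = 501 + (-32*3973/4 - 641) = 501 + (-31784 - 641) = 501 - 32425 = -31924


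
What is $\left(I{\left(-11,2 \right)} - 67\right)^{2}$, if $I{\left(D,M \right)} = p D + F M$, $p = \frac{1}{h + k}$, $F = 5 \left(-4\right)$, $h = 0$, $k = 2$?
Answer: $\frac{50625}{4} \approx 12656.0$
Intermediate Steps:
$F = -20$
$p = \frac{1}{2}$ ($p = \frac{1}{0 + 2} = \frac{1}{2} \approx 0.5$)
$I{\left(D,M \right)} = \frac{D}{2} - 20 M$
$\left(I{\left(-11,2 \right)} - 67\right)^{2} = \left(\left(\frac{1}{2} \left(-11\right) - 40\right) - 67\right)^{2} = \left(\left(- \frac{11}{2} - 40\right) - 67\right)^{2} = \left(- \frac{91}{2} - 67\right)^{2} = \left(- \frac{225}{2}\right)^{2} = \frac{50625}{4}$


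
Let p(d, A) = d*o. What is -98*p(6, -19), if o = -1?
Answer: 588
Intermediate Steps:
p(d, A) = -d (p(d, A) = d*(-1) = -d)
-98*p(6, -19) = -(-98)*6 = -98*(-6) = 588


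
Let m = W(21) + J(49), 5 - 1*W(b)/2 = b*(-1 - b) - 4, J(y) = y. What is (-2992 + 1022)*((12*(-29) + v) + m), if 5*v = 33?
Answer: -1279712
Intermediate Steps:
v = 33/5 (v = (⅕)*33 = 33/5 ≈ 6.6000)
W(b) = 18 - 2*b*(-1 - b) (W(b) = 10 - 2*(b*(-1 - b) - 4) = 10 - 2*(-4 + b*(-1 - b)) = 10 + (8 - 2*b*(-1 - b)) = 18 - 2*b*(-1 - b))
m = 991 (m = (18 + 2*21 + 2*21²) + 49 = (18 + 42 + 2*441) + 49 = (18 + 42 + 882) + 49 = 942 + 49 = 991)
(-2992 + 1022)*((12*(-29) + v) + m) = (-2992 + 1022)*((12*(-29) + 33/5) + 991) = -1970*((-348 + 33/5) + 991) = -1970*(-1707/5 + 991) = -1970*3248/5 = -1279712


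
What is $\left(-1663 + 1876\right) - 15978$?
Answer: $-15765$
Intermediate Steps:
$\left(-1663 + 1876\right) - 15978 = 213 - 15978 = -15765$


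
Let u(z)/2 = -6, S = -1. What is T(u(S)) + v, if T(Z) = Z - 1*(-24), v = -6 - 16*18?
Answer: -282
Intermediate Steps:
u(z) = -12 (u(z) = 2*(-6) = -12)
v = -294 (v = -6 - 288 = -294)
T(Z) = 24 + Z (T(Z) = Z + 24 = 24 + Z)
T(u(S)) + v = (24 - 12) - 294 = 12 - 294 = -282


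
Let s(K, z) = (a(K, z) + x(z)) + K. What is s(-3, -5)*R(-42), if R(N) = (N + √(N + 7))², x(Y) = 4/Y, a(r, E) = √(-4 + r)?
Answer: (42 - I*√35)²*(-19/5 + I*√7) ≈ -5255.4 + 6462.9*I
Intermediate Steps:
s(K, z) = K + √(-4 + K) + 4/z (s(K, z) = (√(-4 + K) + 4/z) + K = K + √(-4 + K) + 4/z)
R(N) = (N + √(7 + N))²
s(-3, -5)*R(-42) = (-3 + √(-4 - 3) + 4/(-5))*(-42 + √(7 - 42))² = (-3 + √(-7) + 4*(-⅕))*(-42 + √(-35))² = (-3 + I*√7 - ⅘)*(-42 + I*√35)² = (-19/5 + I*√7)*(-42 + I*√35)² = (-42 + I*√35)²*(-19/5 + I*√7)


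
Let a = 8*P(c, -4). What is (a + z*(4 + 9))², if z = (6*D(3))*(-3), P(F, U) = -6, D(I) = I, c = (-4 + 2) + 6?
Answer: 562500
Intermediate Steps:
c = 4 (c = -2 + 6 = 4)
z = -54 (z = (6*3)*(-3) = 18*(-3) = -54)
a = -48 (a = 8*(-6) = -48)
(a + z*(4 + 9))² = (-48 - 54*(4 + 9))² = (-48 - 54*13)² = (-48 - 702)² = (-750)² = 562500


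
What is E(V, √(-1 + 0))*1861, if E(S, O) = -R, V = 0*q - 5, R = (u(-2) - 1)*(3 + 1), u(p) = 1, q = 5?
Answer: 0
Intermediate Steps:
R = 0 (R = (1 - 1)*(3 + 1) = 0*4 = 0)
V = -5 (V = 0*5 - 5 = 0 - 5 = -5)
E(S, O) = 0 (E(S, O) = -1*0 = 0)
E(V, √(-1 + 0))*1861 = 0*1861 = 0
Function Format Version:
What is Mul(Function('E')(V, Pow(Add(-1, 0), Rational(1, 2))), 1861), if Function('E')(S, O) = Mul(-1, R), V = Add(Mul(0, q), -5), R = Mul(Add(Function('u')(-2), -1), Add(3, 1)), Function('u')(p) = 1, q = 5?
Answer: 0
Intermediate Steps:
R = 0 (R = Mul(Add(1, -1), Add(3, 1)) = Mul(0, 4) = 0)
V = -5 (V = Add(Mul(0, 5), -5) = Add(0, -5) = -5)
Function('E')(S, O) = 0 (Function('E')(S, O) = Mul(-1, 0) = 0)
Mul(Function('E')(V, Pow(Add(-1, 0), Rational(1, 2))), 1861) = Mul(0, 1861) = 0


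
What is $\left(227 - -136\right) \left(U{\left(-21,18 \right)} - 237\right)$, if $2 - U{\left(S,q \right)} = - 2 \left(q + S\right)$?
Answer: $-87483$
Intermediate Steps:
$U{\left(S,q \right)} = 2 + 2 S + 2 q$ ($U{\left(S,q \right)} = 2 - - 2 \left(q + S\right) = 2 - - 2 \left(S + q\right) = 2 - \left(- 2 S - 2 q\right) = 2 + \left(2 S + 2 q\right) = 2 + 2 S + 2 q$)
$\left(227 - -136\right) \left(U{\left(-21,18 \right)} - 237\right) = \left(227 - -136\right) \left(\left(2 + 2 \left(-21\right) + 2 \cdot 18\right) - 237\right) = \left(227 + 136\right) \left(\left(2 - 42 + 36\right) - 237\right) = 363 \left(-4 - 237\right) = 363 \left(-241\right) = -87483$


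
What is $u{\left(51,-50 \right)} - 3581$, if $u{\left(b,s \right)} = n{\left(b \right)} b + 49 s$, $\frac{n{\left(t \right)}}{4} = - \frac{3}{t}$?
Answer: $-6043$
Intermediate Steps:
$n{\left(t \right)} = - \frac{12}{t}$ ($n{\left(t \right)} = 4 \left(- \frac{3}{t}\right) = - \frac{12}{t}$)
$u{\left(b,s \right)} = -12 + 49 s$ ($u{\left(b,s \right)} = - \frac{12}{b} b + 49 s = -12 + 49 s$)
$u{\left(51,-50 \right)} - 3581 = \left(-12 + 49 \left(-50\right)\right) - 3581 = \left(-12 - 2450\right) - 3581 = -2462 - 3581 = -6043$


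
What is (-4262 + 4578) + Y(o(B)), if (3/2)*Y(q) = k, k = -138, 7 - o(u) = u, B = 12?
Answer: 224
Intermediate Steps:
o(u) = 7 - u
Y(q) = -92 (Y(q) = (2/3)*(-138) = -92)
(-4262 + 4578) + Y(o(B)) = (-4262 + 4578) - 92 = 316 - 92 = 224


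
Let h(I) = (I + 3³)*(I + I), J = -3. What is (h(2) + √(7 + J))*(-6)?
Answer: -708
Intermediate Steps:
h(I) = 2*I*(27 + I) (h(I) = (I + 27)*(2*I) = (27 + I)*(2*I) = 2*I*(27 + I))
(h(2) + √(7 + J))*(-6) = (2*2*(27 + 2) + √(7 - 3))*(-6) = (2*2*29 + √4)*(-6) = (116 + 2)*(-6) = 118*(-6) = -708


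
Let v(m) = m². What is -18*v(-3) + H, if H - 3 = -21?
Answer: -180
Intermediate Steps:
H = -18 (H = 3 - 21 = -18)
-18*v(-3) + H = -18*(-3)² - 18 = -18*9 - 18 = -162 - 18 = -180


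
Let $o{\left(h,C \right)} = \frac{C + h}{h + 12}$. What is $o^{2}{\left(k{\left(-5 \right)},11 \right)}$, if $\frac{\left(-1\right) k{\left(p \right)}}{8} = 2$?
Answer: $\frac{25}{16} \approx 1.5625$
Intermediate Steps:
$k{\left(p \right)} = -16$ ($k{\left(p \right)} = \left(-8\right) 2 = -16$)
$o{\left(h,C \right)} = \frac{C + h}{12 + h}$
$o^{2}{\left(k{\left(-5 \right)},11 \right)} = \left(\frac{11 - 16}{12 - 16}\right)^{2} = \left(\frac{1}{-4} \left(-5\right)\right)^{2} = \left(\left(- \frac{1}{4}\right) \left(-5\right)\right)^{2} = \left(\frac{5}{4}\right)^{2} = \frac{25}{16}$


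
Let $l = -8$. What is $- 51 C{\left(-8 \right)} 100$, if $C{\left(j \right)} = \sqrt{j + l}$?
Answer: $- 20400 i \approx - 20400.0 i$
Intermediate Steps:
$C{\left(j \right)} = \sqrt{-8 + j}$ ($C{\left(j \right)} = \sqrt{j - 8} = \sqrt{-8 + j}$)
$- 51 C{\left(-8 \right)} 100 = - 51 \sqrt{-8 - 8} \cdot 100 = - 51 \sqrt{-16} \cdot 100 = - 51 \cdot 4 i 100 = - 204 i 100 = - 20400 i$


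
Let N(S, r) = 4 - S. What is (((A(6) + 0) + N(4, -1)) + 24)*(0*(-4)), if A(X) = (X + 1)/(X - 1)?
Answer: 0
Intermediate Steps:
A(X) = (1 + X)/(-1 + X)
(((A(6) + 0) + N(4, -1)) + 24)*(0*(-4)) = ((((1 + 6)/(-1 + 6) + 0) + (4 - 1*4)) + 24)*(0*(-4)) = (((7/5 + 0) + (4 - 4)) + 24)*0 = ((((⅕)*7 + 0) + 0) + 24)*0 = (((7/5 + 0) + 0) + 24)*0 = ((7/5 + 0) + 24)*0 = (7/5 + 24)*0 = (127/5)*0 = 0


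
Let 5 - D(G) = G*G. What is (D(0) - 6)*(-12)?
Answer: 12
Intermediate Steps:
D(G) = 5 - G² (D(G) = 5 - G*G = 5 - G²)
(D(0) - 6)*(-12) = ((5 - 1*0²) - 6)*(-12) = ((5 - 1*0) - 6)*(-12) = ((5 + 0) - 6)*(-12) = (5 - 6)*(-12) = -1*(-12) = 12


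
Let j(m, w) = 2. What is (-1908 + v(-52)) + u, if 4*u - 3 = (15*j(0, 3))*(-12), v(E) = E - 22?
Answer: -8285/4 ≈ -2071.3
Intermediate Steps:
v(E) = -22 + E
u = -357/4 (u = ¾ + ((15*2)*(-12))/4 = ¾ + (30*(-12))/4 = ¾ + (¼)*(-360) = ¾ - 90 = -357/4 ≈ -89.250)
(-1908 + v(-52)) + u = (-1908 + (-22 - 52)) - 357/4 = (-1908 - 74) - 357/4 = -1982 - 357/4 = -8285/4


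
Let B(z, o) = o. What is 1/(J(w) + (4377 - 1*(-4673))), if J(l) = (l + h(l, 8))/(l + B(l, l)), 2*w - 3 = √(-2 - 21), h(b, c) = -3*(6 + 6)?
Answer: 72377/654803999 - 9*I*√23/654803999 ≈ 0.00011053 - 6.5917e-8*I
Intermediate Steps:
h(b, c) = -36 (h(b, c) = -3*12 = -36)
w = 3/2 + I*√23/2 (w = 3/2 + √(-2 - 21)/2 = 3/2 + √(-23)/2 = 3/2 + (I*√23)/2 = 3/2 + I*√23/2 ≈ 1.5 + 2.3979*I)
J(l) = (-36 + l)/(2*l) (J(l) = (l - 36)/(l + l) = (-36 + l)/((2*l)) = (-36 + l)*(1/(2*l)) = (-36 + l)/(2*l))
1/(J(w) + (4377 - 1*(-4673))) = 1/((-36 + (3/2 + I*√23/2))/(2*(3/2 + I*√23/2)) + (4377 - 1*(-4673))) = 1/((-69/2 + I*√23/2)/(2*(3/2 + I*√23/2)) + (4377 + 4673)) = 1/((-69/2 + I*√23/2)/(2*(3/2 + I*√23/2)) + 9050) = 1/(9050 + (-69/2 + I*√23/2)/(2*(3/2 + I*√23/2)))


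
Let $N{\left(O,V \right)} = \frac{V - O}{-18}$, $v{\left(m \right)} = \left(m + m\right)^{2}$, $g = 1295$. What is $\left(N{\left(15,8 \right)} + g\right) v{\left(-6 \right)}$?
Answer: $186536$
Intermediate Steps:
$v{\left(m \right)} = 4 m^{2}$ ($v{\left(m \right)} = \left(2 m\right)^{2} = 4 m^{2}$)
$N{\left(O,V \right)} = - \frac{V}{18} + \frac{O}{18}$ ($N{\left(O,V \right)} = \left(V - O\right) \left(- \frac{1}{18}\right) = - \frac{V}{18} + \frac{O}{18}$)
$\left(N{\left(15,8 \right)} + g\right) v{\left(-6 \right)} = \left(\left(\left(- \frac{1}{18}\right) 8 + \frac{1}{18} \cdot 15\right) + 1295\right) 4 \left(-6\right)^{2} = \left(\left(- \frac{4}{9} + \frac{5}{6}\right) + 1295\right) 4 \cdot 36 = \left(\frac{7}{18} + 1295\right) 144 = \frac{23317}{18} \cdot 144 = 186536$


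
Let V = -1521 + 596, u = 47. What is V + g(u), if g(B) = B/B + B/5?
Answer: -4573/5 ≈ -914.60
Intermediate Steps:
V = -925
g(B) = 1 + B/5 (g(B) = 1 + B*(⅕) = 1 + B/5)
V + g(u) = -925 + (1 + (⅕)*47) = -925 + (1 + 47/5) = -925 + 52/5 = -4573/5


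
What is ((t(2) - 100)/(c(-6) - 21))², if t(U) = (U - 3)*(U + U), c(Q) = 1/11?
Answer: 327184/13225 ≈ 24.740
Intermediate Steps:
c(Q) = 1/11
t(U) = 2*U*(-3 + U) (t(U) = (-3 + U)*(2*U) = 2*U*(-3 + U))
((t(2) - 100)/(c(-6) - 21))² = ((2*2*(-3 + 2) - 100)/(1/11 - 21))² = ((2*2*(-1) - 100)/(-230/11))² = ((-4 - 100)*(-11/230))² = (-104*(-11/230))² = (572/115)² = 327184/13225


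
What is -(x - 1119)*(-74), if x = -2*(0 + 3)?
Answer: -83250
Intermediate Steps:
x = -6 (x = -2*3 = -6)
-(x - 1119)*(-74) = -(-6 - 1119)*(-74) = -(-1125)*(-74) = -1*83250 = -83250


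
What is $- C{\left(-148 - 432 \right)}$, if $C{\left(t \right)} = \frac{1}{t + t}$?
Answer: $\frac{1}{1160} \approx 0.00086207$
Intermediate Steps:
$C{\left(t \right)} = \frac{1}{2 t}$
$- C{\left(-148 - 432 \right)} = - \frac{1}{2 \left(-148 - 432\right)} = - \frac{1}{2 \left(-580\right)} = - \frac{-1}{2 \cdot 580} = \left(-1\right) \left(- \frac{1}{1160}\right) = \frac{1}{1160}$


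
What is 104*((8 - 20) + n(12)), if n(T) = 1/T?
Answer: -3718/3 ≈ -1239.3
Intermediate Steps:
104*((8 - 20) + n(12)) = 104*((8 - 20) + 1/12) = 104*(-12 + 1/12) = 104*(-143/12) = -3718/3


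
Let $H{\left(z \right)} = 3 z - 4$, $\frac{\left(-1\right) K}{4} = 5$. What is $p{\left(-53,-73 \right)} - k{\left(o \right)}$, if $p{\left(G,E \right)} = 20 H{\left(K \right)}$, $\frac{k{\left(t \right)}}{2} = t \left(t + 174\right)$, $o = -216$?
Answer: $-19424$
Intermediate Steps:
$K = -20$ ($K = \left(-4\right) 5 = -20$)
$H{\left(z \right)} = -4 + 3 z$
$k{\left(t \right)} = 2 t \left(174 + t\right)$ ($k{\left(t \right)} = 2 t \left(t + 174\right) = 2 t \left(174 + t\right)$)
$p{\left(G,E \right)} = -1280$ ($p{\left(G,E \right)} = 20 \left(-4 + 3 \left(-20\right)\right) = 20 \left(-4 - 60\right) = 20 \left(-64\right) = -1280$)
$p{\left(-53,-73 \right)} - k{\left(o \right)} = -1280 - 2 \left(-216\right) \left(174 - 216\right) = -1280 - 2 \left(-216\right) \left(-42\right) = -1280 - 18144 = -19424$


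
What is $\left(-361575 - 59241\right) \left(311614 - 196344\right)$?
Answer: $-48507460320$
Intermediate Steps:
$\left(-361575 - 59241\right) \left(311614 - 196344\right) = \left(-420816\right) 115270 = -48507460320$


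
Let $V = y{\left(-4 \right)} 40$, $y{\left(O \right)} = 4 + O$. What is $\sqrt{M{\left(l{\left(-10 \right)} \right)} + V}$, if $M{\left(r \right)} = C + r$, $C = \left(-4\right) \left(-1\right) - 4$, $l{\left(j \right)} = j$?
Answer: $i \sqrt{10} \approx 3.1623 i$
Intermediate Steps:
$V = 0$ ($V = \left(4 - 4\right) 40 = 0 \cdot 40 = 0$)
$C = 0$ ($C = 4 - 4 = 0$)
$M{\left(r \right)} = r$ ($M{\left(r \right)} = 0 + r = r$)
$\sqrt{M{\left(l{\left(-10 \right)} \right)} + V} = \sqrt{-10 + 0} = \sqrt{-10} = i \sqrt{10}$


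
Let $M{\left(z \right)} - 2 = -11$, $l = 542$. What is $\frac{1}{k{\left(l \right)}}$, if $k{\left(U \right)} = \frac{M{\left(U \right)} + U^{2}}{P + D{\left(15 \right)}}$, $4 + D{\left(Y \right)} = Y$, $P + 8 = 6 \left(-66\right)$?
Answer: $- \frac{393}{293755} \approx -0.0013378$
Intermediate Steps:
$P = -404$ ($P = -8 + 6 \left(-66\right) = -8 - 396 = -404$)
$D{\left(Y \right)} = -4 + Y$
$M{\left(z \right)} = -9$ ($M{\left(z \right)} = 2 - 11 = -9$)
$k{\left(U \right)} = \frac{3}{131} - \frac{U^{2}}{393}$ ($k{\left(U \right)} = \frac{-9 + U^{2}}{-404 + \left(-4 + 15\right)} = \frac{-9 + U^{2}}{-404 + 11} = \frac{-9 + U^{2}}{-393} = \left(-9 + U^{2}\right) \left(- \frac{1}{393}\right) = \frac{3}{131} - \frac{U^{2}}{393}$)
$\frac{1}{k{\left(l \right)}} = \frac{1}{\frac{3}{131} - \frac{542^{2}}{393}} = \frac{1}{\frac{3}{131} - \frac{293764}{393}} = \frac{1}{- \frac{293755}{393}} = - \frac{393}{293755}$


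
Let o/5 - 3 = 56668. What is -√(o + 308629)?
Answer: -12*√4111 ≈ -769.41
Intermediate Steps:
o = 283355 (o = 15 + 5*56668 = 15 + 283340 = 283355)
-√(o + 308629) = -√(283355 + 308629) = -√591984 = -12*√4111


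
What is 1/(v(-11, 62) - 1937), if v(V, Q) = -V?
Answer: -1/1926 ≈ -0.00051921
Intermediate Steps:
1/(v(-11, 62) - 1937) = 1/(-1*(-11) - 1937) = 1/(11 - 1937) = 1/(-1926) = -1/1926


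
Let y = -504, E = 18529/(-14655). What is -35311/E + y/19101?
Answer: 3294809269863/117974143 ≈ 27928.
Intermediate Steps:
E = -18529/14655 (E = 18529*(-1/14655) = -18529/14655 ≈ -1.2643)
-35311/E + y/19101 = -35311/(-18529/14655) - 504/19101 = -35311*(-14655/18529) - 504*1/19101 = 517482705/18529 - 168/6367 = 3294809269863/117974143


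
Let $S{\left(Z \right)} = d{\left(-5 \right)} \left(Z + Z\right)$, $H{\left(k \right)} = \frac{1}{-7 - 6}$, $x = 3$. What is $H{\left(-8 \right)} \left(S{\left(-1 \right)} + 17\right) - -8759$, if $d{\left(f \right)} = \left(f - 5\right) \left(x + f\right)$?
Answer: $\frac{113890}{13} \approx 8760.8$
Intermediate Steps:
$H{\left(k \right)} = - \frac{1}{13}$ ($H{\left(k \right)} = \frac{1}{-13} = - \frac{1}{13}$)
$d{\left(f \right)} = \left(-5 + f\right) \left(3 + f\right)$ ($d{\left(f \right)} = \left(f - 5\right) \left(3 + f\right) = \left(-5 + f\right) \left(3 + f\right)$)
$S{\left(Z \right)} = 40 Z$ ($S{\left(Z \right)} = \left(-15 + \left(-5\right)^{2} - -10\right) \left(Z + Z\right) = \left(-15 + 25 + 10\right) 2 Z = 20 \cdot 2 Z = 40 Z$)
$H{\left(-8 \right)} \left(S{\left(-1 \right)} + 17\right) - -8759 = - \frac{40 \left(-1\right) + 17}{13} - -8759 = - \frac{-40 + 17}{13} + 8759 = \left(- \frac{1}{13}\right) \left(-23\right) + 8759 = \frac{23}{13} + 8759 = \frac{113890}{13}$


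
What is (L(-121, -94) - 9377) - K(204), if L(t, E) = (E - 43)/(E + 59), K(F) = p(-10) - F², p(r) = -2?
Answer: 1128572/35 ≈ 32245.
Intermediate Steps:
K(F) = -2 - F²
L(t, E) = (-43 + E)/(59 + E)
(L(-121, -94) - 9377) - K(204) = ((-43 - 94)/(59 - 94) - 9377) - (-2 - 1*204²) = (-137/(-35) - 9377) - (-2 - 1*41616) = (-1/35*(-137) - 9377) - (-2 - 41616) = (137/35 - 9377) - 1*(-41618) = -328058/35 + 41618 = 1128572/35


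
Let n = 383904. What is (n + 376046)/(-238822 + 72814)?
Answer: -379975/83004 ≈ -4.5778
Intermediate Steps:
(n + 376046)/(-238822 + 72814) = (383904 + 376046)/(-238822 + 72814) = 759950/(-166008) = 759950*(-1/166008) = -379975/83004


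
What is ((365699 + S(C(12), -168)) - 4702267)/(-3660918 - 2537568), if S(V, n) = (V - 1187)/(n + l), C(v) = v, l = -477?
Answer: 559417037/799604694 ≈ 0.69962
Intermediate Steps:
S(V, n) = (-1187 + V)/(-477 + n) (S(V, n) = (V - 1187)/(n - 477) = (-1187 + V)/(-477 + n))
((365699 + S(C(12), -168)) - 4702267)/(-3660918 - 2537568) = ((365699 + (-1187 + 12)/(-477 - 168)) - 4702267)/(-3660918 - 2537568) = ((365699 - 1175/(-645)) - 4702267)/(-6198486) = ((365699 - 1/645*(-1175)) - 4702267)*(-1/6198486) = ((365699 + 235/129) - 4702267)*(-1/6198486) = (47175406/129 - 4702267)*(-1/6198486) = -559417037/129*(-1/6198486) = 559417037/799604694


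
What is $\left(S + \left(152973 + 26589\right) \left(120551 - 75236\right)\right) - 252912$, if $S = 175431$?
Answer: $8136774549$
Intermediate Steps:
$\left(S + \left(152973 + 26589\right) \left(120551 - 75236\right)\right) - 252912 = \left(175431 + \left(152973 + 26589\right) \left(120551 - 75236\right)\right) - 252912 = \left(175431 + 179562 \cdot 45315\right) - 252912 = \left(175431 + 8136852030\right) - 252912 = 8137027461 - 252912 = 8136774549$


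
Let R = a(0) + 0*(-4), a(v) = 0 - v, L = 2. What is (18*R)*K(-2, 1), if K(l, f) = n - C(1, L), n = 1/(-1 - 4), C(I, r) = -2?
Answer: 0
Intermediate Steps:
a(v) = -v
n = -1/5 (n = 1/(-5) = -1/5 ≈ -0.20000)
R = 0 (R = -1*0 + 0*(-4) = 0 + 0 = 0)
K(l, f) = 9/5 (K(l, f) = -1/5 - 1*(-2) = -1/5 + 2 = 9/5)
(18*R)*K(-2, 1) = (18*0)*(9/5) = 0*(9/5) = 0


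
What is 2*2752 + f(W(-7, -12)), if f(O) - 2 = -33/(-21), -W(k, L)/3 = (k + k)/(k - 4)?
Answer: 38553/7 ≈ 5507.6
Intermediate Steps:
W(k, L) = -6*k/(-4 + k) (W(k, L) = -3*(k + k)/(k - 4) = -3*2*k/(-4 + k) = -6*k/(-4 + k))
f(O) = 25/7 (f(O) = 2 - 33/(-21) = 2 - 33*(-1/21) = 2 + 11/7 = 25/7)
2*2752 + f(W(-7, -12)) = 2*2752 + 25/7 = 5504 + 25/7 = 38553/7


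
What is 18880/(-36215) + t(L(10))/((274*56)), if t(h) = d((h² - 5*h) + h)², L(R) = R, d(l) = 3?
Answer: -57873757/111136592 ≈ -0.52074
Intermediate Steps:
t(h) = 9 (t(h) = 3² = 9)
18880/(-36215) + t(L(10))/((274*56)) = 18880/(-36215) + 9/((274*56)) = 18880*(-1/36215) + 9/15344 = -3776/7243 + 9*(1/15344) = -3776/7243 + 9/15344 = -57873757/111136592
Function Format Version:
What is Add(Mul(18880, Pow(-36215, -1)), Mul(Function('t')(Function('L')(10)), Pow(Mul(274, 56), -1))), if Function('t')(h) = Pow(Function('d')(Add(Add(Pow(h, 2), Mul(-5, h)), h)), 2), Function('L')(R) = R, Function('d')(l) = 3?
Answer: Rational(-57873757, 111136592) ≈ -0.52074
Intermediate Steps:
Function('t')(h) = 9 (Function('t')(h) = Pow(3, 2) = 9)
Add(Mul(18880, Pow(-36215, -1)), Mul(Function('t')(Function('L')(10)), Pow(Mul(274, 56), -1))) = Add(Mul(18880, Pow(-36215, -1)), Mul(9, Pow(Mul(274, 56), -1))) = Add(Mul(18880, Rational(-1, 36215)), Mul(9, Pow(15344, -1))) = Add(Rational(-3776, 7243), Mul(9, Rational(1, 15344))) = Add(Rational(-3776, 7243), Rational(9, 15344)) = Rational(-57873757, 111136592)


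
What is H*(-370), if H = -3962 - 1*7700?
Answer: 4314940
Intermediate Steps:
H = -11662 (H = -3962 - 7700 = -11662)
H*(-370) = -11662*(-370) = 4314940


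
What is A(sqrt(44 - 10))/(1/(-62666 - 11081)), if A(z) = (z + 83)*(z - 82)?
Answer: 499414684 - 73747*sqrt(34) ≈ 4.9898e+8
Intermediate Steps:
A(z) = (-82 + z)*(83 + z) (A(z) = (83 + z)*(-82 + z) = (-82 + z)*(83 + z))
A(sqrt(44 - 10))/(1/(-62666 - 11081)) = (-6806 + sqrt(44 - 10) + (sqrt(44 - 10))**2)/(1/(-62666 - 11081)) = (-6806 + sqrt(34) + (sqrt(34))**2)/(1/(-73747)) = (-6806 + sqrt(34) + 34)/(-1/73747) = (-6772 + sqrt(34))*(-73747) = 499414684 - 73747*sqrt(34)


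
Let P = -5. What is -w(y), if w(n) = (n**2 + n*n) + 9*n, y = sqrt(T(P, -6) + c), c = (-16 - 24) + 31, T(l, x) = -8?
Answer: 34 - 9*I*sqrt(17) ≈ 34.0 - 37.108*I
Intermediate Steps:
c = -9 (c = -40 + 31 = -9)
y = I*sqrt(17) (y = sqrt(-8 - 9) = sqrt(-17) = I*sqrt(17) ≈ 4.1231*I)
w(n) = 2*n**2 + 9*n (w(n) = (n**2 + n**2) + 9*n = 2*n**2 + 9*n)
-w(y) = -I*sqrt(17)*(9 + 2*(I*sqrt(17))) = -I*sqrt(17)*(9 + 2*I*sqrt(17))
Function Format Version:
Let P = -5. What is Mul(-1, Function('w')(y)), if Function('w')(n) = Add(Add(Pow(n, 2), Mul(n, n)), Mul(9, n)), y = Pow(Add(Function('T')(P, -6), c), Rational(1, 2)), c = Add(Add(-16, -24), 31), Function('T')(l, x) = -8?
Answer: Add(34, Mul(-9, I, Pow(17, Rational(1, 2)))) ≈ Add(34.000, Mul(-37.108, I))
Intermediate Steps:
c = -9 (c = Add(-40, 31) = -9)
y = Mul(I, Pow(17, Rational(1, 2))) (y = Pow(Add(-8, -9), Rational(1, 2)) = Pow(-17, Rational(1, 2)) = Mul(I, Pow(17, Rational(1, 2))) ≈ Mul(4.1231, I))
Function('w')(n) = Add(Mul(2, Pow(n, 2)), Mul(9, n)) (Function('w')(n) = Add(Add(Pow(n, 2), Pow(n, 2)), Mul(9, n)) = Add(Mul(2, Pow(n, 2)), Mul(9, n)))
Mul(-1, Function('w')(y)) = Mul(-1, Mul(Mul(I, Pow(17, Rational(1, 2))), Add(9, Mul(2, Mul(I, Pow(17, Rational(1, 2))))))) = Mul(-1, Mul(Mul(I, Pow(17, Rational(1, 2))), Add(9, Mul(2, I, Pow(17, Rational(1, 2)))))) = Mul(-1, Mul(I, Pow(17, Rational(1, 2)), Add(9, Mul(2, I, Pow(17, Rational(1, 2)))))) = Mul(-1, I, Pow(17, Rational(1, 2)), Add(9, Mul(2, I, Pow(17, Rational(1, 2)))))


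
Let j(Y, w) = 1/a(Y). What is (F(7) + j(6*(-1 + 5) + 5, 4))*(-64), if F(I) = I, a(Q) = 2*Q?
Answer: -13024/29 ≈ -449.10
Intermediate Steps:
j(Y, w) = 1/(2*Y)
(F(7) + j(6*(-1 + 5) + 5, 4))*(-64) = (7 + 1/(2*(6*(-1 + 5) + 5)))*(-64) = (7 + 1/(2*(6*4 + 5)))*(-64) = (7 + 1/(2*(24 + 5)))*(-64) = (7 + (½)/29)*(-64) = (7 + (½)*(1/29))*(-64) = (7 + 1/58)*(-64) = (407/58)*(-64) = -13024/29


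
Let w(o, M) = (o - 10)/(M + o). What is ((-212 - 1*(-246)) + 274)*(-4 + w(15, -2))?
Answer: -14476/13 ≈ -1113.5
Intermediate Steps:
w(o, M) = (-10 + o)/(M + o)
((-212 - 1*(-246)) + 274)*(-4 + w(15, -2)) = ((-212 - 1*(-246)) + 274)*(-4 + (-10 + 15)/(-2 + 15)) = ((-212 + 246) + 274)*(-4 + 5/13) = (34 + 274)*(-4 + (1/13)*5) = 308*(-4 + 5/13) = 308*(-47/13) = -14476/13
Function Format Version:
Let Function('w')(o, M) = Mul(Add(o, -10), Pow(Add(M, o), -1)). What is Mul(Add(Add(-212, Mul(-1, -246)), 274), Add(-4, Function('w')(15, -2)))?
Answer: Rational(-14476, 13) ≈ -1113.5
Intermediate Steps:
Function('w')(o, M) = Mul(Pow(Add(M, o), -1), Add(-10, o)) (Function('w')(o, M) = Mul(Add(-10, o), Pow(Add(M, o), -1)) = Mul(Pow(Add(M, o), -1), Add(-10, o)))
Mul(Add(Add(-212, Mul(-1, -246)), 274), Add(-4, Function('w')(15, -2))) = Mul(Add(Add(-212, Mul(-1, -246)), 274), Add(-4, Mul(Pow(Add(-2, 15), -1), Add(-10, 15)))) = Mul(Add(Add(-212, 246), 274), Add(-4, Mul(Pow(13, -1), 5))) = Mul(Add(34, 274), Add(-4, Mul(Rational(1, 13), 5))) = Mul(308, Add(-4, Rational(5, 13))) = Mul(308, Rational(-47, 13)) = Rational(-14476, 13)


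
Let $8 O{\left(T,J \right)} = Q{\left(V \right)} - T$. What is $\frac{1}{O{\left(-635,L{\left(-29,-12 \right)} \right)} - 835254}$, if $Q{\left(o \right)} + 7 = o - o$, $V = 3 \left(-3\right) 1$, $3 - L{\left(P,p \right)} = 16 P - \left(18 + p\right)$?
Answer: $- \frac{2}{1670351} \approx -1.1974 \cdot 10^{-6}$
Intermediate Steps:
$L{\left(P,p \right)} = 21 + p - 16 P$ ($L{\left(P,p \right)} = 3 - \left(16 P - \left(18 + p\right)\right) = 3 - \left(-18 - p + 16 P\right) = 3 + \left(18 + p - 16 P\right) = 21 + p - 16 P$)
$V = -9$ ($V = \left(-9\right) 1 = -9$)
$Q{\left(o \right)} = -7$ ($Q{\left(o \right)} = -7 + \left(o - o\right) = -7 + 0 = -7$)
$O{\left(T,J \right)} = - \frac{7}{8} - \frac{T}{8}$ ($O{\left(T,J \right)} = \frac{-7 - T}{8} = - \frac{7}{8} - \frac{T}{8}$)
$\frac{1}{O{\left(-635,L{\left(-29,-12 \right)} \right)} - 835254} = \frac{1}{\left(- \frac{7}{8} - - \frac{635}{8}\right) - 835254} = \frac{1}{\left(- \frac{7}{8} + \frac{635}{8}\right) - 835254} = \frac{1}{\frac{157}{2} - 835254} = \frac{1}{- \frac{1670351}{2}} = - \frac{2}{1670351}$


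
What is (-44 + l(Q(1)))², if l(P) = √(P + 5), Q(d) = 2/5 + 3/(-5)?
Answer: 9704/5 - 176*√30/5 ≈ 1748.0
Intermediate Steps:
Q(d) = -⅕ (Q(d) = 2*(⅕) + 3*(-⅕) = ⅖ - ⅗ = -⅕)
l(P) = √(5 + P)
(-44 + l(Q(1)))² = (-44 + √(5 - ⅕))² = (-44 + √(24/5))² = (-44 + 2*√30/5)²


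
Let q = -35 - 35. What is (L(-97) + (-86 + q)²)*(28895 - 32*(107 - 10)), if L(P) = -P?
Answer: 630151503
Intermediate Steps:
q = -70
(L(-97) + (-86 + q)²)*(28895 - 32*(107 - 10)) = (-1*(-97) + (-86 - 70)²)*(28895 - 32*(107 - 10)) = (97 + (-156)²)*(28895 - 32*97) = (97 + 24336)*(28895 - 3104) = 24433*25791 = 630151503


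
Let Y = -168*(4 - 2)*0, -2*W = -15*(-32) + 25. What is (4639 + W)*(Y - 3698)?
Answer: -16221277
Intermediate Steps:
W = -505/2 (W = -(-15*(-32) + 25)/2 = -(480 + 25)/2 = -½*505 = -505/2 ≈ -252.50)
Y = 0 (Y = -336*0 = -168*0 = 0)
(4639 + W)*(Y - 3698) = (4639 - 505/2)*(0 - 3698) = (8773/2)*(-3698) = -16221277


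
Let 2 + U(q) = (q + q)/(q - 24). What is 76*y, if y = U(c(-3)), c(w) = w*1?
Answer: -1216/9 ≈ -135.11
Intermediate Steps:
c(w) = w
U(q) = -2 + 2*q/(-24 + q) (U(q) = -2 + (q + q)/(q - 24) = -2 + (2*q)/(-24 + q) = -2 + 2*q/(-24 + q))
y = -16/9 (y = 48/(-24 - 3) = 48/(-27) = 48*(-1/27) = -16/9 ≈ -1.7778)
76*y = 76*(-16/9) = -1216/9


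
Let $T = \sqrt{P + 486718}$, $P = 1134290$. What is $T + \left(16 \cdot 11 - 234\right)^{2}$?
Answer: $3364 + 12 \sqrt{11257} \approx 4637.2$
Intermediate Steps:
$T = 12 \sqrt{11257}$ ($T = \sqrt{1134290 + 486718} = \sqrt{1621008} = 12 \sqrt{11257} \approx 1273.2$)
$T + \left(16 \cdot 11 - 234\right)^{2} = 12 \sqrt{11257} + \left(16 \cdot 11 - 234\right)^{2} = 12 \sqrt{11257} + \left(176 - 234\right)^{2} = 12 \sqrt{11257} + \left(-58\right)^{2} = 12 \sqrt{11257} + 3364 = 3364 + 12 \sqrt{11257}$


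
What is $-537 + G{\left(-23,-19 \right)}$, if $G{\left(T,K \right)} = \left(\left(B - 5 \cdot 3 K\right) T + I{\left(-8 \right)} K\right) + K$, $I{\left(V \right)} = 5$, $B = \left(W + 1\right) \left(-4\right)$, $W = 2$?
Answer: $-6930$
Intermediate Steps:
$B = -12$ ($B = \left(2 + 1\right) \left(-4\right) = 3 \left(-4\right) = -12$)
$G{\left(T,K \right)} = 6 K + T \left(-12 - 15 K\right)$ ($G{\left(T,K \right)} = \left(\left(-12 - 5 \cdot 3 K\right) T + 5 K\right) + K = \left(\left(-12 - 15 K\right) T + 5 K\right) + K = \left(T \left(-12 - 15 K\right) + 5 K\right) + K = \left(5 K + T \left(-12 - 15 K\right)\right) + K = 6 K + T \left(-12 - 15 K\right)$)
$-537 + G{\left(-23,-19 \right)} = -537 - \left(-162 + 6555\right) = -537 - 6393 = -6930$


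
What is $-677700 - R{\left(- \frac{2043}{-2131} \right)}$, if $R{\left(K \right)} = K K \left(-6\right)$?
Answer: $- \frac{3077519766606}{4541161} \approx -6.7769 \cdot 10^{5}$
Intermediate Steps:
$R{\left(K \right)} = - 6 K^{2}$ ($R{\left(K \right)} = K^{2} \left(-6\right) = - 6 K^{2}$)
$-677700 - R{\left(- \frac{2043}{-2131} \right)} = -677700 - - 6 \left(- \frac{2043}{-2131}\right)^{2} = -677700 - - 6 \left(\left(-2043\right) \left(- \frac{1}{2131}\right)\right)^{2} = -677700 - - 6 \left(\frac{2043}{2131}\right)^{2} = -677700 - \left(-6\right) \frac{4173849}{4541161} = -677700 - - \frac{25043094}{4541161} = -677700 + \frac{25043094}{4541161} = - \frac{3077519766606}{4541161}$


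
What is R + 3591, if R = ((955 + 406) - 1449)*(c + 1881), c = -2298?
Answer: 40287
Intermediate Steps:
R = 36696 (R = ((955 + 406) - 1449)*(-2298 + 1881) = (1361 - 1449)*(-417) = -88*(-417) = 36696)
R + 3591 = 36696 + 3591 = 40287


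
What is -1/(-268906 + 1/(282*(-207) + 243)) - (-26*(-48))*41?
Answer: -799846647126285/15631774687 ≈ -51168.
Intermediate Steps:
-1/(-268906 + 1/(282*(-207) + 243)) - (-26*(-48))*41 = -1/(-268906 + 1/(-58374 + 243)) - 1248*41 = -1/(-268906 + 1/(-58131)) - 1*51168 = -1/(-268906 - 1/58131) - 51168 = -1/(-15631774687/58131) - 51168 = -1*(-58131/15631774687) - 51168 = 58131/15631774687 - 51168 = -799846647126285/15631774687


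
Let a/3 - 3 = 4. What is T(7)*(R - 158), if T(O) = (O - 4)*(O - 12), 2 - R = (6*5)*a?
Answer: 11790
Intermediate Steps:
a = 21 (a = 9 + 3*4 = 9 + 12 = 21)
R = -628 (R = 2 - 6*5*21 = 2 - 30*21 = 2 - 1*630 = 2 - 630 = -628)
T(O) = (-12 + O)*(-4 + O) (T(O) = (-4 + O)*(-12 + O) = (-12 + O)*(-4 + O))
T(7)*(R - 158) = (48 + 7² - 16*7)*(-628 - 158) = (48 + 49 - 112)*(-786) = -15*(-786) = 11790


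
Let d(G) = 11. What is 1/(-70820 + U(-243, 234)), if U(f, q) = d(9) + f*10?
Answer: -1/73239 ≈ -1.3654e-5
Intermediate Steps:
U(f, q) = 11 + 10*f (U(f, q) = 11 + f*10 = 11 + 10*f)
1/(-70820 + U(-243, 234)) = 1/(-70820 + (11 + 10*(-243))) = 1/(-70820 + (11 - 2430)) = 1/(-70820 - 2419) = 1/(-73239) = -1/73239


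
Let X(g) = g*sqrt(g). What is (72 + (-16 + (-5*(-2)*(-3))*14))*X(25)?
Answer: -45500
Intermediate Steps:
X(g) = g**(3/2)
(72 + (-16 + (-5*(-2)*(-3))*14))*X(25) = (72 + (-16 + (-5*(-2)*(-3))*14))*25**(3/2) = (72 + (-16 + (10*(-3))*14))*125 = (72 + (-16 - 30*14))*125 = (72 + (-16 - 420))*125 = (72 - 436)*125 = -364*125 = -45500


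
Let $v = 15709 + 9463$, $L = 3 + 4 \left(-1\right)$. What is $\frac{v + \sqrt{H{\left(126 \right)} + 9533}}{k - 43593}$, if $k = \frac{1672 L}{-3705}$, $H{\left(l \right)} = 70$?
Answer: $- \frac{4908540}{8500547} - \frac{585 \sqrt{1067}}{8500547} \approx -0.57969$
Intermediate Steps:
$L = -1$ ($L = 3 - 4 = -1$)
$v = 25172$
$k = \frac{88}{195}$ ($k = \frac{1672 \left(-1\right)}{-3705} = \left(-1672\right) \left(- \frac{1}{3705}\right) = \frac{88}{195} \approx 0.45128$)
$\frac{v + \sqrt{H{\left(126 \right)} + 9533}}{k - 43593} = \frac{25172 + \sqrt{70 + 9533}}{\frac{88}{195} - 43593} = \frac{25172 + \sqrt{9603}}{- \frac{8500547}{195}} = \left(25172 + 3 \sqrt{1067}\right) \left(- \frac{195}{8500547}\right) = - \frac{4908540}{8500547} - \frac{585 \sqrt{1067}}{8500547}$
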